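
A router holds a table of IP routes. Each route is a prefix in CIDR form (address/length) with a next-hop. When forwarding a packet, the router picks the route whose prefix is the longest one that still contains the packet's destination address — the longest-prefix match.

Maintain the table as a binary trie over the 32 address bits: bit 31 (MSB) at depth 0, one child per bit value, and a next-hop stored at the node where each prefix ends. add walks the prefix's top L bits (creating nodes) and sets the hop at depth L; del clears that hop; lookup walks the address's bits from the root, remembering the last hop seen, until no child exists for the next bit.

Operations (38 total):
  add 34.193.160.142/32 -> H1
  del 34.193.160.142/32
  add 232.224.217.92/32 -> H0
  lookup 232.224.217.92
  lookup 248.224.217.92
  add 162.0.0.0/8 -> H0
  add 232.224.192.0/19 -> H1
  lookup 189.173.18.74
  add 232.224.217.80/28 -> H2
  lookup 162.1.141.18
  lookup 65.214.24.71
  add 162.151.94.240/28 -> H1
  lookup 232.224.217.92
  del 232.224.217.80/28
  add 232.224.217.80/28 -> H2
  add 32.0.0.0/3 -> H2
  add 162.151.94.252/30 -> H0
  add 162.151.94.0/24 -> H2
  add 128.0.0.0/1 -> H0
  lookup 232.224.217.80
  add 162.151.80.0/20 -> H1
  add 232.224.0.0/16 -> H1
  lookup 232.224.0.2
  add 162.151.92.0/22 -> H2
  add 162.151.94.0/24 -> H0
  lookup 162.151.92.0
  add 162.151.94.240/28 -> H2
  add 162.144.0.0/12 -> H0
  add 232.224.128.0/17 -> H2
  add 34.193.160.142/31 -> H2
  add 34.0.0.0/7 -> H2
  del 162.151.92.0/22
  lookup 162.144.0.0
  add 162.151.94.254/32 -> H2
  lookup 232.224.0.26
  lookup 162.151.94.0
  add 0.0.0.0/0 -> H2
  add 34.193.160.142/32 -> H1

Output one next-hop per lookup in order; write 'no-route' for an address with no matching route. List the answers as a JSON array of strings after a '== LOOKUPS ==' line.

Apply in order:
  + 34.193.160.142/32 (H1) depth=32
  del 34.193.160.142/32 (clear depth 32)
  + 232.224.217.92/32 (H0) depth=32
  ? 232.224.217.92  path d0:-→d1:-→d2:-→d3:-→d4:-→d5:-→d6:-→d7:-→d8:-→d9:-→d10:-→d11:-→d12:-→d13:-→d14:-→d15:-→d16:-→d17:-→d18:-→d19:-→d20:-→d21:-→d22:-→d23:-→d24:-→d25:-→d26:-→d27:-→d28:-→d29:-→d30:-→d31:-→d32:H0  best=H0
  ? 248.224.217.92  path d0:-→d1:-→d2:-→d3:-  best=no-route
  + 162.0.0.0/8 (H0) depth=8
  + 232.224.192.0/19 (H1) depth=19
  ? 189.173.18.74  path d0:-→d1:-→d2:-→d3:-  best=no-route
  + 232.224.217.80/28 (H2) depth=28
  ? 162.1.141.18  path d0:-→d1:-→d2:-→d3:-→d4:-→d5:-→d6:-→d7:-→d8:H0  best=H0
  ? 65.214.24.71  path d0:-→d1:-  best=no-route
  + 162.151.94.240/28 (H1) depth=28
  ? 232.224.217.92  path d0:-→d1:-→d2:-→d3:-→d4:-→d5:-→d6:-→d7:-→d8:-→d9:-→d10:-→d11:-→d12:-→d13:-→d14:-→d15:-→d16:-→d17:-→d18:-→d19:H1→d20:-→d21:-→d22:-→d23:-→d24:-→d25:-→d26:-→d27:-→d28:H2→d29:-→d30:-→d31:-→d32:H0  best=H0
  del 232.224.217.80/28 (clear depth 28)
  + 232.224.217.80/28 (H2) depth=28
  + 32.0.0.0/3 (H2) depth=3
  + 162.151.94.252/30 (H0) depth=30
  + 162.151.94.0/24 (H2) depth=24
  + 128.0.0.0/1 (H0) depth=1
  ? 232.224.217.80  path d0:-→d1:H0→d2:-→d3:-→d4:-→d5:-→d6:-→d7:-→d8:-→d9:-→d10:-→d11:-→d12:-→d13:-→d14:-→d15:-→d16:-→d17:-→d18:-→d19:H1→d20:-→d21:-→d22:-→d23:-→d24:-→d25:-→d26:-→d27:-→d28:H2  best=H2
  + 162.151.80.0/20 (H1) depth=20
  + 232.224.0.0/16 (H1) depth=16
  ? 232.224.0.2  path d0:-→d1:H0→d2:-→d3:-→d4:-→d5:-→d6:-→d7:-→d8:-→d9:-→d10:-→d11:-→d12:-→d13:-→d14:-→d15:-→d16:H1  best=H1
  + 162.151.92.0/22 (H2) depth=22
  + 162.151.94.0/24 (H0) depth=24
  ? 162.151.92.0  path d0:-→d1:H0→d2:-→d3:-→d4:-→d5:-→d6:-→d7:-→d8:H0→d9:-→d10:-→d11:-→d12:-→d13:-→d14:-→d15:-→d16:-→d17:-→d18:-→d19:-→d20:H1→d21:-→d22:H2  best=H2
  + 162.151.94.240/28 (H2) depth=28
  + 162.144.0.0/12 (H0) depth=12
  + 232.224.128.0/17 (H2) depth=17
  + 34.193.160.142/31 (H2) depth=31
  + 34.0.0.0/7 (H2) depth=7
  del 162.151.92.0/22 (clear depth 22)
  ? 162.144.0.0  path d0:-→d1:H0→d2:-→d3:-→d4:-→d5:-→d6:-→d7:-→d8:H0→d9:-→d10:-→d11:-→d12:H0→d13:-  best=H0
  + 162.151.94.254/32 (H2) depth=32
  ? 232.224.0.26  path d0:-→d1:H0→d2:-→d3:-→d4:-→d5:-→d6:-→d7:-→d8:-→d9:-→d10:-→d11:-→d12:-→d13:-→d14:-→d15:-→d16:H1  best=H1
  ? 162.151.94.0  path d0:-→d1:H0→d2:-→d3:-→d4:-→d5:-→d6:-→d7:-→d8:H0→d9:-→d10:-→d11:-→d12:H0→d13:-→d14:-→d15:-→d16:-→d17:-→d18:-→d19:-→d20:H1→d21:-→d22:-→d23:-→d24:H0  best=H0
  + 0.0.0.0/0 (H2) depth=0
  + 34.193.160.142/32 (H1) depth=32

== LOOKUPS ==
["H0","no-route","no-route","H0","no-route","H0","H2","H1","H2","H0","H1","H0"]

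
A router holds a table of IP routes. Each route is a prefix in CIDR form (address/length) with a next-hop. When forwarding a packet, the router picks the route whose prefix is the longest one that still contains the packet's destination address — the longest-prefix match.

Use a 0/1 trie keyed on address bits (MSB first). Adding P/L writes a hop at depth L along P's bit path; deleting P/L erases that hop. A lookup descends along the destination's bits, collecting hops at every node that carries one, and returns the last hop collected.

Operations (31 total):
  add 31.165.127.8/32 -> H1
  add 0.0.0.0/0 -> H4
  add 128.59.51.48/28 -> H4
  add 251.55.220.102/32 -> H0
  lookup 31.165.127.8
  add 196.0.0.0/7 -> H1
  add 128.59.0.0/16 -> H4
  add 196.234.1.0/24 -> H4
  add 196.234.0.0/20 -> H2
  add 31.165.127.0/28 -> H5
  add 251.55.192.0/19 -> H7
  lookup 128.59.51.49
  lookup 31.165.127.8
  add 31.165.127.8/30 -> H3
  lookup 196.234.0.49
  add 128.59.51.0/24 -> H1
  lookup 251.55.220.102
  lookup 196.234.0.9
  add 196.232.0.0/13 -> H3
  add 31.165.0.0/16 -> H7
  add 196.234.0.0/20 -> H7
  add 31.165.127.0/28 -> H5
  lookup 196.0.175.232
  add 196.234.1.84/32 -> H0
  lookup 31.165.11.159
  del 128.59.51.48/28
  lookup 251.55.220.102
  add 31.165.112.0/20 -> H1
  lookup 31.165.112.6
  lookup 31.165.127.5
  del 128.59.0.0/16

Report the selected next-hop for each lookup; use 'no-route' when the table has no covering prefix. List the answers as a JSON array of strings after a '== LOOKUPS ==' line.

Trace:
  add 31.165.127.8/32 -> H1 at depth 32
  add 0.0.0.0/0 -> H4 at depth 0
  add 128.59.51.48/28 -> H4 at depth 28
  add 251.55.220.102/32 -> H0 at depth 32
  Q 31.165.127.8: descend 00011111101001010111111100001000 ; hops seen [H4,H1] ; pick H1
  add 196.0.0.0/7 -> H1 at depth 7
  add 128.59.0.0/16 -> H4 at depth 16
  add 196.234.1.0/24 -> H4 at depth 24
  add 196.234.0.0/20 -> H2 at depth 20
  add 31.165.127.0/28 -> H5 at depth 28
  add 251.55.192.0/19 -> H7 at depth 19
  Q 128.59.51.49: descend 1000000000111011001100110011 ; hops seen [H4,H4,H4] ; pick H4
  Q 31.165.127.8: descend 00011111101001010111111100001000 ; hops seen [H4,H5,H1] ; pick H1
  add 31.165.127.8/30 -> H3 at depth 30
  Q 196.234.0.49: descend 11000100111010100000000 ; hops seen [H4,H1,H2] ; pick H2
  add 128.59.51.0/24 -> H1 at depth 24
  Q 251.55.220.102: descend 11111011001101111101110001100110 ; hops seen [H4,H7,H0] ; pick H0
  Q 196.234.0.9: descend 11000100111010100000000 ; hops seen [H4,H1,H2] ; pick H2
  add 196.232.0.0/13 -> H3 at depth 13
  add 31.165.0.0/16 -> H7 at depth 16
  add 196.234.0.0/20 -> H7 at depth 20
  add 31.165.127.0/28 -> H5 at depth 28
  Q 196.0.175.232: descend 11000100 ; hops seen [H4,H1] ; pick H1
  add 196.234.1.84/32 -> H0 at depth 32
  Q 31.165.11.159: descend 00011111101001010 ; hops seen [H4,H7] ; pick H7
  del 128.59.51.48/28 (clear depth 28)
  Q 251.55.220.102: descend 11111011001101111101110001100110 ; hops seen [H4,H7,H0] ; pick H0
  add 31.165.112.0/20 -> H1 at depth 20
  Q 31.165.112.6: descend 00011111101001010111 ; hops seen [H4,H7,H1] ; pick H1
  Q 31.165.127.5: descend 0001111110100101011111110000 ; hops seen [H4,H7,H1,H5] ; pick H5
  del 128.59.0.0/16 (clear depth 16)

== LOOKUPS ==
["H1","H4","H1","H2","H0","H2","H1","H7","H0","H1","H5"]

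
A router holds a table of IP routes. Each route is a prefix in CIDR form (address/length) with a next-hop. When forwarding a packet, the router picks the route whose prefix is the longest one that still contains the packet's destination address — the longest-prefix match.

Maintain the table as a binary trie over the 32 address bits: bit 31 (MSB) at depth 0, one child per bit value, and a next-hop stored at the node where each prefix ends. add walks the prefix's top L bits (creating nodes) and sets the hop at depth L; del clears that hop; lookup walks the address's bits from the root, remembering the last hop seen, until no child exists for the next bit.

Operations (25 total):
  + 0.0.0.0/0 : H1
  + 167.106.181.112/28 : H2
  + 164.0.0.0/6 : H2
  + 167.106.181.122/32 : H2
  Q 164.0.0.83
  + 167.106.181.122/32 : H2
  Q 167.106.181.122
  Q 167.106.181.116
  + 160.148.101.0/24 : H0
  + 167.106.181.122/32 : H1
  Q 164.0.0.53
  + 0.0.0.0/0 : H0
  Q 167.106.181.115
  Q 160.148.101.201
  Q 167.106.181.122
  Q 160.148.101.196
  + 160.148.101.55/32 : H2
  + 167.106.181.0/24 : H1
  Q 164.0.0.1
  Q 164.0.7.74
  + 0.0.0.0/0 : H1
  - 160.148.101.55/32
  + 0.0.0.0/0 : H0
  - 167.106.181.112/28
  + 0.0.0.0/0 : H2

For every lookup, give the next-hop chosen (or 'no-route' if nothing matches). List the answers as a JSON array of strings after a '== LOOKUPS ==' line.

Process each operation:
  add 0.0.0.0/0 -> H1 at depth 0
  add 167.106.181.112/28 -> H2 at depth 28
  add 164.0.0.0/6 -> H2 at depth 6
  add 167.106.181.122/32 -> H2 at depth 32
  lookup 164.0.0.83: bits 101001 walk d0:H1→d1:-→d2:-→d3:-→d4:-→d5:-→d6:H2 -> H2
  add 167.106.181.122/32 -> H2 at depth 32
  lookup 167.106.181.122: bits 10100111011010101011010101111010 walk d0:H1→d1:-→d2:-→d3:-→d4:-→d5:-→d6:H2→d7:-→d8:-→d9:-→d10:-→d11:-→d12:-→d13:-→d14:-→d15:-→d16:-→d17:-→d18:-→d19:-→d20:-→d21:-→d22:-→d23:-→d24:-→d25:-→d26:-→d27:-→d28:H2→d29:-→d30:-→d31:-→d32:H2 -> H2
  lookup 167.106.181.116: bits 1010011101101010101101010111 walk d0:H1→d1:-→d2:-→d3:-→d4:-→d5:-→d6:H2→d7:-→d8:-→d9:-→d10:-→d11:-→d12:-→d13:-→d14:-→d15:-→d16:-→d17:-→d18:-→d19:-→d20:-→d21:-→d22:-→d23:-→d24:-→d25:-→d26:-→d27:-→d28:H2 -> H2
  add 160.148.101.0/24 -> H0 at depth 24
  add 167.106.181.122/32 -> H1 at depth 32
  lookup 164.0.0.53: bits 101001 walk d0:H1→d1:-→d2:-→d3:-→d4:-→d5:-→d6:H2 -> H2
  add 0.0.0.0/0 -> H0 at depth 0
  lookup 167.106.181.115: bits 1010011101101010101101010111 walk d0:H0→d1:-→d2:-→d3:-→d4:-→d5:-→d6:H2→d7:-→d8:-→d9:-→d10:-→d11:-→d12:-→d13:-→d14:-→d15:-→d16:-→d17:-→d18:-→d19:-→d20:-→d21:-→d22:-→d23:-→d24:-→d25:-→d26:-→d27:-→d28:H2 -> H2
  lookup 160.148.101.201: bits 101000001001010001100101 walk d0:H0→d1:-→d2:-→d3:-→d4:-→d5:-→d6:-→d7:-→d8:-→d9:-→d10:-→d11:-→d12:-→d13:-→d14:-→d15:-→d16:-→d17:-→d18:-→d19:-→d20:-→d21:-→d22:-→d23:-→d24:H0 -> H0
  lookup 167.106.181.122: bits 10100111011010101011010101111010 walk d0:H0→d1:-→d2:-→d3:-→d4:-→d5:-→d6:H2→d7:-→d8:-→d9:-→d10:-→d11:-→d12:-→d13:-→d14:-→d15:-→d16:-→d17:-→d18:-→d19:-→d20:-→d21:-→d22:-→d23:-→d24:-→d25:-→d26:-→d27:-→d28:H2→d29:-→d30:-→d31:-→d32:H1 -> H1
  lookup 160.148.101.196: bits 101000001001010001100101 walk d0:H0→d1:-→d2:-→d3:-→d4:-→d5:-→d6:-→d7:-→d8:-→d9:-→d10:-→d11:-→d12:-→d13:-→d14:-→d15:-→d16:-→d17:-→d18:-→d19:-→d20:-→d21:-→d22:-→d23:-→d24:H0 -> H0
  add 160.148.101.55/32 -> H2 at depth 32
  add 167.106.181.0/24 -> H1 at depth 24
  lookup 164.0.0.1: bits 101001 walk d0:H0→d1:-→d2:-→d3:-→d4:-→d5:-→d6:H2 -> H2
  lookup 164.0.7.74: bits 101001 walk d0:H0→d1:-→d2:-→d3:-→d4:-→d5:-→d6:H2 -> H2
  add 0.0.0.0/0 -> H1 at depth 0
  del 160.148.101.55/32 (clear depth 32)
  add 0.0.0.0/0 -> H0 at depth 0
  del 167.106.181.112/28 (clear depth 28)
  add 0.0.0.0/0 -> H2 at depth 0

== LOOKUPS ==
["H2","H2","H2","H2","H2","H0","H1","H0","H2","H2"]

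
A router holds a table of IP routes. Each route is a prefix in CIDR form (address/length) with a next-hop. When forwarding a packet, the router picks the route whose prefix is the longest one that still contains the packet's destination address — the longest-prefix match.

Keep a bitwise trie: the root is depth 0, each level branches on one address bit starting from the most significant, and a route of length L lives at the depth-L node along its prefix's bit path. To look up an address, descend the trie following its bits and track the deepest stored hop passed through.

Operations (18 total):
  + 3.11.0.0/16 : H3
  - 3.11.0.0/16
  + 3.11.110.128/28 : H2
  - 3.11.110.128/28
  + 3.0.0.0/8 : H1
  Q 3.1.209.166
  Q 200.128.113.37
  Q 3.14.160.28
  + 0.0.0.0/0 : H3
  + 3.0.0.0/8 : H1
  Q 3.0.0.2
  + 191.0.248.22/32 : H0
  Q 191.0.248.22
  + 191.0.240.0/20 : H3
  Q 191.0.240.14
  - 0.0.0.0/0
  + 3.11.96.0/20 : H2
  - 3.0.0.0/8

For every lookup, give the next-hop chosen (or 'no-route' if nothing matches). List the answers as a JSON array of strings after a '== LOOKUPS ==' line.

Apply in order:
  + 3.11.0.0/16 (H3) depth=16
  - 3.11.0.0/16 clear@16
  + 3.11.110.128/28 (H2) depth=28
  - 3.11.110.128/28 clear@28
  + 3.0.0.0/8 (H1) depth=8
  lookup 3.1.209.166: bits 000000110000 walk d0:-→d1:-→d2:-→d3:-→d4:-→d5:-→d6:-→d7:-→d8:H1→d9:-→d10:-→d11:-→d12:- -> H1
  lookup 200.128.113.37: bits ε walk d0:- -> no-route
  lookup 3.14.160.28: bits 0000001100001 walk d0:-→d1:-→d2:-→d3:-→d4:-→d5:-→d6:-→d7:-→d8:H1→d9:-→d10:-→d11:-→d12:-→d13:- -> H1
  + 0.0.0.0/0 (H3) depth=0
  + 3.0.0.0/8 (H1) depth=8
  lookup 3.0.0.2: bits 000000110000 walk d0:H3→d1:-→d2:-→d3:-→d4:-→d5:-→d6:-→d7:-→d8:H1→d9:-→d10:-→d11:-→d12:- -> H1
  + 191.0.248.22/32 (H0) depth=32
  lookup 191.0.248.22: bits 10111111000000001111100000010110 walk d0:H3→d1:-→d2:-→d3:-→d4:-→d5:-→d6:-→d7:-→d8:-→d9:-→d10:-→d11:-→d12:-→d13:-→d14:-→d15:-→d16:-→d17:-→d18:-→d19:-→d20:-→d21:-→d22:-→d23:-→d24:-→d25:-→d26:-→d27:-→d28:-→d29:-→d30:-→d31:-→d32:H0 -> H0
  + 191.0.240.0/20 (H3) depth=20
  lookup 191.0.240.14: bits 10111111000000001111 walk d0:H3→d1:-→d2:-→d3:-→d4:-→d5:-→d6:-→d7:-→d8:-→d9:-→d10:-→d11:-→d12:-→d13:-→d14:-→d15:-→d16:-→d17:-→d18:-→d19:-→d20:H3 -> H3
  - 0.0.0.0/0 clear@0
  + 3.11.96.0/20 (H2) depth=20
  - 3.0.0.0/8 clear@8

== LOOKUPS ==
["H1","no-route","H1","H1","H0","H3"]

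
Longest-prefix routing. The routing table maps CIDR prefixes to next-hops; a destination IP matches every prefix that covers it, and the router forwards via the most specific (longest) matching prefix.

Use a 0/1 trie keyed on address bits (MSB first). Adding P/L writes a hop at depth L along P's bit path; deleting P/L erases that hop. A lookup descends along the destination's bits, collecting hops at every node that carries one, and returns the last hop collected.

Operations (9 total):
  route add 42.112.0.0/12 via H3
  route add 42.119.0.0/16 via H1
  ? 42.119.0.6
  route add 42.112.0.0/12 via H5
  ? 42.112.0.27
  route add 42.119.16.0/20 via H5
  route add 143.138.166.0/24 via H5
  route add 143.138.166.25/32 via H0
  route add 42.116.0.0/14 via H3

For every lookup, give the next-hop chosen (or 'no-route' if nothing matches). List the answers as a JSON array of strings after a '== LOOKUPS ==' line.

Apply in order:
  + 42.112.0.0/12 (H3) depth=12
  + 42.119.0.0/16 (H1) depth=16
  Q 42.119.0.6: descend 0010101001110111 ; hops seen [H3,H1] ; pick H1
  + 42.112.0.0/12 (H5) depth=12
  Q 42.112.0.27: descend 0010101001110 ; hops seen [H5] ; pick H5
  + 42.119.16.0/20 (H5) depth=20
  + 143.138.166.0/24 (H5) depth=24
  + 143.138.166.25/32 (H0) depth=32
  + 42.116.0.0/14 (H3) depth=14

== LOOKUPS ==
["H1","H5"]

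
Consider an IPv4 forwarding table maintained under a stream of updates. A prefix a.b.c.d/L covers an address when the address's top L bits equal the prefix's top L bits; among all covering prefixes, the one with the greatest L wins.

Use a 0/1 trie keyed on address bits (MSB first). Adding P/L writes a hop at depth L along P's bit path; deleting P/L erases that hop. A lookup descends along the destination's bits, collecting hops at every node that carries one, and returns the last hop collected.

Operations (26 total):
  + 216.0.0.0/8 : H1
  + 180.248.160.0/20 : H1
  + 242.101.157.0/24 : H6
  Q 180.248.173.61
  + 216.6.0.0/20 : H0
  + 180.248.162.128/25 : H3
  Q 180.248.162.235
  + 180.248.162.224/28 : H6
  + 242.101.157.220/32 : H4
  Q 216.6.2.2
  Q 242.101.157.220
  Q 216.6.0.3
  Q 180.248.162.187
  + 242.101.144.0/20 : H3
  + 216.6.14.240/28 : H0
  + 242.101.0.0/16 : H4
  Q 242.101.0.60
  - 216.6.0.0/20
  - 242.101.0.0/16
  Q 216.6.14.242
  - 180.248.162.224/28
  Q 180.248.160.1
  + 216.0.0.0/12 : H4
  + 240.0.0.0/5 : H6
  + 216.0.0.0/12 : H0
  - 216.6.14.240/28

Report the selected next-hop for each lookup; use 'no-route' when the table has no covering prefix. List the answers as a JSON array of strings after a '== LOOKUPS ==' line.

Process each operation:
  + 216.0.0.0/8 (H1) depth=8
  + 180.248.160.0/20 (H1) depth=20
  + 242.101.157.0/24 (H6) depth=24
  ? 180.248.173.61  path d0:-→d1:-→d2:-→d3:-→d4:-→d5:-→d6:-→d7:-→d8:-→d9:-→d10:-→d11:-→d12:-→d13:-→d14:-→d15:-→d16:-→d17:-→d18:-→d19:-→d20:H1  best=H1
  + 216.6.0.0/20 (H0) depth=20
  + 180.248.162.128/25 (H3) depth=25
  ? 180.248.162.235  path d0:-→d1:-→d2:-→d3:-→d4:-→d5:-→d6:-→d7:-→d8:-→d9:-→d10:-→d11:-→d12:-→d13:-→d14:-→d15:-→d16:-→d17:-→d18:-→d19:-→d20:H1→d21:-→d22:-→d23:-→d24:-→d25:H3  best=H3
  + 180.248.162.224/28 (H6) depth=28
  + 242.101.157.220/32 (H4) depth=32
  ? 216.6.2.2  path d0:-→d1:-→d2:-→d3:-→d4:-→d5:-→d6:-→d7:-→d8:H1→d9:-→d10:-→d11:-→d12:-→d13:-→d14:-→d15:-→d16:-→d17:-→d18:-→d19:-→d20:H0  best=H0
  ? 242.101.157.220  path d0:-→d1:-→d2:-→d3:-→d4:-→d5:-→d6:-→d7:-→d8:-→d9:-→d10:-→d11:-→d12:-→d13:-→d14:-→d15:-→d16:-→d17:-→d18:-→d19:-→d20:-→d21:-→d22:-→d23:-→d24:H6→d25:-→d26:-→d27:-→d28:-→d29:-→d30:-→d31:-→d32:H4  best=H4
  ? 216.6.0.3  path d0:-→d1:-→d2:-→d3:-→d4:-→d5:-→d6:-→d7:-→d8:H1→d9:-→d10:-→d11:-→d12:-→d13:-→d14:-→d15:-→d16:-→d17:-→d18:-→d19:-→d20:H0  best=H0
  ? 180.248.162.187  path d0:-→d1:-→d2:-→d3:-→d4:-→d5:-→d6:-→d7:-→d8:-→d9:-→d10:-→d11:-→d12:-→d13:-→d14:-→d15:-→d16:-→d17:-→d18:-→d19:-→d20:H1→d21:-→d22:-→d23:-→d24:-→d25:H3  best=H3
  + 242.101.144.0/20 (H3) depth=20
  + 216.6.14.240/28 (H0) depth=28
  + 242.101.0.0/16 (H4) depth=16
  ? 242.101.0.60  path d0:-→d1:-→d2:-→d3:-→d4:-→d5:-→d6:-→d7:-→d8:-→d9:-→d10:-→d11:-→d12:-→d13:-→d14:-→d15:-→d16:H4  best=H4
  - 216.6.0.0/20 clear@20
  - 242.101.0.0/16 clear@16
  ? 216.6.14.242  path d0:-→d1:-→d2:-→d3:-→d4:-→d5:-→d6:-→d7:-→d8:H1→d9:-→d10:-→d11:-→d12:-→d13:-→d14:-→d15:-→d16:-→d17:-→d18:-→d19:-→d20:-→d21:-→d22:-→d23:-→d24:-→d25:-→d26:-→d27:-→d28:H0  best=H0
  - 180.248.162.224/28 clear@28
  ? 180.248.160.1  path d0:-→d1:-→d2:-→d3:-→d4:-→d5:-→d6:-→d7:-→d8:-→d9:-→d10:-→d11:-→d12:-→d13:-→d14:-→d15:-→d16:-→d17:-→d18:-→d19:-→d20:H1→d21:-→d22:-  best=H1
  + 216.0.0.0/12 (H4) depth=12
  + 240.0.0.0/5 (H6) depth=5
  + 216.0.0.0/12 (H0) depth=12
  - 216.6.14.240/28 clear@28

== LOOKUPS ==
["H1","H3","H0","H4","H0","H3","H4","H0","H1"]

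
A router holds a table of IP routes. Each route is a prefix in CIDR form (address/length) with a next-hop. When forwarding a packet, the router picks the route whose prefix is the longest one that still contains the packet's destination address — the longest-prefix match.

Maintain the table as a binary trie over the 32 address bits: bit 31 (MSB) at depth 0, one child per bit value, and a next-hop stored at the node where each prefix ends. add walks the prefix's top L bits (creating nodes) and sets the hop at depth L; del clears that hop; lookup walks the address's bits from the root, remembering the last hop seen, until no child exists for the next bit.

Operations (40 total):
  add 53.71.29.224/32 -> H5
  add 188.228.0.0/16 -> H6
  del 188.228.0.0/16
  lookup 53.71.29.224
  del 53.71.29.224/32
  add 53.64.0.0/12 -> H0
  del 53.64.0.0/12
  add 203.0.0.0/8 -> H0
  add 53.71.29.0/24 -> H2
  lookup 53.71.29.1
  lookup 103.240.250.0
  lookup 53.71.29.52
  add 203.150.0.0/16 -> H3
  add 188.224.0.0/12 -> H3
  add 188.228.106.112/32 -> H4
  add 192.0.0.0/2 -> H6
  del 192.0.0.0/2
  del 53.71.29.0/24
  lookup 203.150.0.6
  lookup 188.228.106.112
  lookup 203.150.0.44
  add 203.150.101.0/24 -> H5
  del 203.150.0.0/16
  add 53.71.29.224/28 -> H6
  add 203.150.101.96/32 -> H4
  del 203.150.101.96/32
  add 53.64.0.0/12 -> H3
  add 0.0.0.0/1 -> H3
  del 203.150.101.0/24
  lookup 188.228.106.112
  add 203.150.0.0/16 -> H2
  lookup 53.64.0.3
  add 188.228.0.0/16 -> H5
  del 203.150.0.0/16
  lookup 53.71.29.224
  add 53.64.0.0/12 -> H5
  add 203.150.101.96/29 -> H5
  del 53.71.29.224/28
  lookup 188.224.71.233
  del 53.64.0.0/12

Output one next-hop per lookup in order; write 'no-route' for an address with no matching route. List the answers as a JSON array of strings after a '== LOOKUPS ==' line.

Apply in order:
  + 53.71.29.224/32 (H5) depth=32
  + 188.228.0.0/16 (H6) depth=16
  del 188.228.0.0/16 (clear depth 16)
  Q 53.71.29.224: descend 00110101010001110001110111100000 ; hops seen [H5] ; pick H5
  del 53.71.29.224/32 (clear depth 32)
  + 53.64.0.0/12 (H0) depth=12
  del 53.64.0.0/12 (clear depth 12)
  + 203.0.0.0/8 (H0) depth=8
  + 53.71.29.0/24 (H2) depth=24
  Q 53.71.29.1: descend 001101010100011100011101 ; hops seen [H2] ; pick H2
  Q 103.240.250.0: descend 0 ; hops seen [∅] ; pick no-route
  Q 53.71.29.52: descend 001101010100011100011101 ; hops seen [H2] ; pick H2
  + 203.150.0.0/16 (H3) depth=16
  + 188.224.0.0/12 (H3) depth=12
  + 188.228.106.112/32 (H4) depth=32
  + 192.0.0.0/2 (H6) depth=2
  del 192.0.0.0/2 (clear depth 2)
  del 53.71.29.0/24 (clear depth 24)
  Q 203.150.0.6: descend 1100101110010110 ; hops seen [H0,H3] ; pick H3
  Q 188.228.106.112: descend 10111100111001000110101001110000 ; hops seen [H3,H4] ; pick H4
  Q 203.150.0.44: descend 1100101110010110 ; hops seen [H0,H3] ; pick H3
  + 203.150.101.0/24 (H5) depth=24
  del 203.150.0.0/16 (clear depth 16)
  + 53.71.29.224/28 (H6) depth=28
  + 203.150.101.96/32 (H4) depth=32
  del 203.150.101.96/32 (clear depth 32)
  + 53.64.0.0/12 (H3) depth=12
  + 0.0.0.0/1 (H3) depth=1
  del 203.150.101.0/24 (clear depth 24)
  Q 188.228.106.112: descend 10111100111001000110101001110000 ; hops seen [H3,H4] ; pick H4
  + 203.150.0.0/16 (H2) depth=16
  Q 53.64.0.3: descend 0011010101000 ; hops seen [H3,H3] ; pick H3
  + 188.228.0.0/16 (H5) depth=16
  del 203.150.0.0/16 (clear depth 16)
  Q 53.71.29.224: descend 00110101010001110001110111100000 ; hops seen [H3,H3,H6] ; pick H6
  + 53.64.0.0/12 (H5) depth=12
  + 203.150.101.96/29 (H5) depth=29
  del 53.71.29.224/28 (clear depth 28)
  Q 188.224.71.233: descend 1011110011100 ; hops seen [H3] ; pick H3
  del 53.64.0.0/12 (clear depth 12)

== LOOKUPS ==
["H5","H2","no-route","H2","H3","H4","H3","H4","H3","H6","H3"]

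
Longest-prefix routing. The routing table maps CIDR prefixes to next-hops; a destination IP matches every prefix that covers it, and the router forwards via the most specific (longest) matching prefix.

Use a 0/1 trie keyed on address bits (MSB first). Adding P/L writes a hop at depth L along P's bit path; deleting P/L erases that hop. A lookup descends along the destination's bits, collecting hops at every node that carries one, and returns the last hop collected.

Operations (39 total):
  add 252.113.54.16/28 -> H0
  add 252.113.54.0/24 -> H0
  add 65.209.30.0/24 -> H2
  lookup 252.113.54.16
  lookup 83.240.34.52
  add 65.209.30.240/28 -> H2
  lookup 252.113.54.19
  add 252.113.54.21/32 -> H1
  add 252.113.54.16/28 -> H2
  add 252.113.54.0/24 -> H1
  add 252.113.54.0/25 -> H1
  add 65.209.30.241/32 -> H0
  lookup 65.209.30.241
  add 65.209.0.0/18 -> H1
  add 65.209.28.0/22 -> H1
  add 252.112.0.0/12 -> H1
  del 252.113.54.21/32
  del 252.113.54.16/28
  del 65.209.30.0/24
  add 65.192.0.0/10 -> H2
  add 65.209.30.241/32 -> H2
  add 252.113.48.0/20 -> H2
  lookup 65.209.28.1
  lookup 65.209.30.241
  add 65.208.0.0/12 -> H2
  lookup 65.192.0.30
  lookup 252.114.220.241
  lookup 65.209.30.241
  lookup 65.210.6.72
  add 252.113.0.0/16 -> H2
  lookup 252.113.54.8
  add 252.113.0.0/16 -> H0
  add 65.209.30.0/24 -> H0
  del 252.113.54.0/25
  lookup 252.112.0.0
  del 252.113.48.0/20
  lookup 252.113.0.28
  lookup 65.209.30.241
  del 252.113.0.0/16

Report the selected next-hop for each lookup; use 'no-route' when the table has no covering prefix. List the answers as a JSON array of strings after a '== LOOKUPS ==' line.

Process each operation:
  + 252.113.54.16/28 (H0) depth=28
  + 252.113.54.0/24 (H0) depth=24
  + 65.209.30.0/24 (H2) depth=24
  lookup 252.113.54.16: bits 1111110001110001001101100001 walk d0:-→d1:-→d2:-→d3:-→d4:-→d5:-→d6:-→d7:-→d8:-→d9:-→d10:-→d11:-→d12:-→d13:-→d14:-→d15:-→d16:-→d17:-→d18:-→d19:-→d20:-→d21:-→d22:-→d23:-→d24:H0→d25:-→d26:-→d27:-→d28:H0 -> H0
  lookup 83.240.34.52: bits 010 walk d0:-→d1:-→d2:-→d3:- -> no-route
  + 65.209.30.240/28 (H2) depth=28
  lookup 252.113.54.19: bits 1111110001110001001101100001 walk d0:-→d1:-→d2:-→d3:-→d4:-→d5:-→d6:-→d7:-→d8:-→d9:-→d10:-→d11:-→d12:-→d13:-→d14:-→d15:-→d16:-→d17:-→d18:-→d19:-→d20:-→d21:-→d22:-→d23:-→d24:H0→d25:-→d26:-→d27:-→d28:H0 -> H0
  + 252.113.54.21/32 (H1) depth=32
  + 252.113.54.16/28 (H2) depth=28
  + 252.113.54.0/24 (H1) depth=24
  + 252.113.54.0/25 (H1) depth=25
  + 65.209.30.241/32 (H0) depth=32
  lookup 65.209.30.241: bits 01000001110100010001111011110001 walk d0:-→d1:-→d2:-→d3:-→d4:-→d5:-→d6:-→d7:-→d8:-→d9:-→d10:-→d11:-→d12:-→d13:-→d14:-→d15:-→d16:-→d17:-→d18:-→d19:-→d20:-→d21:-→d22:-→d23:-→d24:H2→d25:-→d26:-→d27:-→d28:H2→d29:-→d30:-→d31:-→d32:H0 -> H0
  + 65.209.0.0/18 (H1) depth=18
  + 65.209.28.0/22 (H1) depth=22
  + 252.112.0.0/12 (H1) depth=12
  - 252.113.54.21/32 clear@32
  - 252.113.54.16/28 clear@28
  - 65.209.30.0/24 clear@24
  + 65.192.0.0/10 (H2) depth=10
  + 65.209.30.241/32 (H2) depth=32
  + 252.113.48.0/20 (H2) depth=20
  lookup 65.209.28.1: bits 0100000111010001000111 walk d0:-→d1:-→d2:-→d3:-→d4:-→d5:-→d6:-→d7:-→d8:-→d9:-→d10:H2→d11:-→d12:-→d13:-→d14:-→d15:-→d16:-→d17:-→d18:H1→d19:-→d20:-→d21:-→d22:H1 -> H1
  lookup 65.209.30.241: bits 01000001110100010001111011110001 walk d0:-→d1:-→d2:-→d3:-→d4:-→d5:-→d6:-→d7:-→d8:-→d9:-→d10:H2→d11:-→d12:-→d13:-→d14:-→d15:-→d16:-→d17:-→d18:H1→d19:-→d20:-→d21:-→d22:H1→d23:-→d24:-→d25:-→d26:-→d27:-→d28:H2→d29:-→d30:-→d31:-→d32:H2 -> H2
  + 65.208.0.0/12 (H2) depth=12
  lookup 65.192.0.30: bits 01000001110 walk d0:-→d1:-→d2:-→d3:-→d4:-→d5:-→d6:-→d7:-→d8:-→d9:-→d10:H2→d11:- -> H2
  lookup 252.114.220.241: bits 11111100011100 walk d0:-→d1:-→d2:-→d3:-→d4:-→d5:-→d6:-→d7:-→d8:-→d9:-→d10:-→d11:-→d12:H1→d13:-→d14:- -> H1
  lookup 65.209.30.241: bits 01000001110100010001111011110001 walk d0:-→d1:-→d2:-→d3:-→d4:-→d5:-→d6:-→d7:-→d8:-→d9:-→d10:H2→d11:-→d12:H2→d13:-→d14:-→d15:-→d16:-→d17:-→d18:H1→d19:-→d20:-→d21:-→d22:H1→d23:-→d24:-→d25:-→d26:-→d27:-→d28:H2→d29:-→d30:-→d31:-→d32:H2 -> H2
  lookup 65.210.6.72: bits 01000001110100 walk d0:-→d1:-→d2:-→d3:-→d4:-→d5:-→d6:-→d7:-→d8:-→d9:-→d10:H2→d11:-→d12:H2→d13:-→d14:- -> H2
  + 252.113.0.0/16 (H2) depth=16
  lookup 252.113.54.8: bits 111111000111000100110110000 walk d0:-→d1:-→d2:-→d3:-→d4:-→d5:-→d6:-→d7:-→d8:-→d9:-→d10:-→d11:-→d12:H1→d13:-→d14:-→d15:-→d16:H2→d17:-→d18:-→d19:-→d20:H2→d21:-→d22:-→d23:-→d24:H1→d25:H1→d26:-→d27:- -> H1
  + 252.113.0.0/16 (H0) depth=16
  + 65.209.30.0/24 (H0) depth=24
  - 252.113.54.0/25 clear@25
  lookup 252.112.0.0: bits 111111000111000 walk d0:-→d1:-→d2:-→d3:-→d4:-→d5:-→d6:-→d7:-→d8:-→d9:-→d10:-→d11:-→d12:H1→d13:-→d14:-→d15:- -> H1
  - 252.113.48.0/20 clear@20
  lookup 252.113.0.28: bits 111111000111000100 walk d0:-→d1:-→d2:-→d3:-→d4:-→d5:-→d6:-→d7:-→d8:-→d9:-→d10:-→d11:-→d12:H1→d13:-→d14:-→d15:-→d16:H0→d17:-→d18:- -> H0
  lookup 65.209.30.241: bits 01000001110100010001111011110001 walk d0:-→d1:-→d2:-→d3:-→d4:-→d5:-→d6:-→d7:-→d8:-→d9:-→d10:H2→d11:-→d12:H2→d13:-→d14:-→d15:-→d16:-→d17:-→d18:H1→d19:-→d20:-→d21:-→d22:H1→d23:-→d24:H0→d25:-→d26:-→d27:-→d28:H2→d29:-→d30:-→d31:-→d32:H2 -> H2
  - 252.113.0.0/16 clear@16

== LOOKUPS ==
["H0","no-route","H0","H0","H1","H2","H2","H1","H2","H2","H1","H1","H0","H2"]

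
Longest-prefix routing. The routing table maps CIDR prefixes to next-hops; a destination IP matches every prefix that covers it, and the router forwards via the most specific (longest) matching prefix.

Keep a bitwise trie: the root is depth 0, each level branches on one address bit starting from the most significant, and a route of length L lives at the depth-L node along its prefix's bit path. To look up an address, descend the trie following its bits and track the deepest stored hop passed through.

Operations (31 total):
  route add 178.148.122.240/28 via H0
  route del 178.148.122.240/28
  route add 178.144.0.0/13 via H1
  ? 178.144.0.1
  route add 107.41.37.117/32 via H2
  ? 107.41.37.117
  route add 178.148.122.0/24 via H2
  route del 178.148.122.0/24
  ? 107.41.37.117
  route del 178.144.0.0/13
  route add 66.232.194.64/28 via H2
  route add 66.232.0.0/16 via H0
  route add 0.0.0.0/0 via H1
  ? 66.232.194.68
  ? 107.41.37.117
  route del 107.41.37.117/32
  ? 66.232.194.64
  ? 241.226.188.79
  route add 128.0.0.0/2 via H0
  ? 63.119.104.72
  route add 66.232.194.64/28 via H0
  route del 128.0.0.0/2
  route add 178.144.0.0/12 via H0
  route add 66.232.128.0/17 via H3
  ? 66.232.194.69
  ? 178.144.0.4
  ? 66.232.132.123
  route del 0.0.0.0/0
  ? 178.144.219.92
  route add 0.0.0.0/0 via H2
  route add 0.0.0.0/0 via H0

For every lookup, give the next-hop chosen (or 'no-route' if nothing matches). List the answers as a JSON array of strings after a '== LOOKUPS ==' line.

Trace:
  add 178.148.122.240/28 -> H0 at depth 28
  del 178.148.122.240/28 (clear depth 28)
  add 178.144.0.0/13 -> H1 at depth 13
  ? 178.144.0.1  path d0:-→d1:-→d2:-→d3:-→d4:-→d5:-→d6:-→d7:-→d8:-→d9:-→d10:-→d11:-→d12:-→d13:H1  best=H1
  add 107.41.37.117/32 -> H2 at depth 32
  ? 107.41.37.117  path d0:-→d1:-→d2:-→d3:-→d4:-→d5:-→d6:-→d7:-→d8:-→d9:-→d10:-→d11:-→d12:-→d13:-→d14:-→d15:-→d16:-→d17:-→d18:-→d19:-→d20:-→d21:-→d22:-→d23:-→d24:-→d25:-→d26:-→d27:-→d28:-→d29:-→d30:-→d31:-→d32:H2  best=H2
  add 178.148.122.0/24 -> H2 at depth 24
  del 178.148.122.0/24 (clear depth 24)
  ? 107.41.37.117  path d0:-→d1:-→d2:-→d3:-→d4:-→d5:-→d6:-→d7:-→d8:-→d9:-→d10:-→d11:-→d12:-→d13:-→d14:-→d15:-→d16:-→d17:-→d18:-→d19:-→d20:-→d21:-→d22:-→d23:-→d24:-→d25:-→d26:-→d27:-→d28:-→d29:-→d30:-→d31:-→d32:H2  best=H2
  del 178.144.0.0/13 (clear depth 13)
  add 66.232.194.64/28 -> H2 at depth 28
  add 66.232.0.0/16 -> H0 at depth 16
  add 0.0.0.0/0 -> H1 at depth 0
  ? 66.232.194.68  path d0:H1→d1:-→d2:-→d3:-→d4:-→d5:-→d6:-→d7:-→d8:-→d9:-→d10:-→d11:-→d12:-→d13:-→d14:-→d15:-→d16:H0→d17:-→d18:-→d19:-→d20:-→d21:-→d22:-→d23:-→d24:-→d25:-→d26:-→d27:-→d28:H2  best=H2
  ? 107.41.37.117  path d0:H1→d1:-→d2:-→d3:-→d4:-→d5:-→d6:-→d7:-→d8:-→d9:-→d10:-→d11:-→d12:-→d13:-→d14:-→d15:-→d16:-→d17:-→d18:-→d19:-→d20:-→d21:-→d22:-→d23:-→d24:-→d25:-→d26:-→d27:-→d28:-→d29:-→d30:-→d31:-→d32:H2  best=H2
  del 107.41.37.117/32 (clear depth 32)
  ? 66.232.194.64  path d0:H1→d1:-→d2:-→d3:-→d4:-→d5:-→d6:-→d7:-→d8:-→d9:-→d10:-→d11:-→d12:-→d13:-→d14:-→d15:-→d16:H0→d17:-→d18:-→d19:-→d20:-→d21:-→d22:-→d23:-→d24:-→d25:-→d26:-→d27:-→d28:H2  best=H2
  ? 241.226.188.79  path d0:H1→d1:-  best=H1
  add 128.0.0.0/2 -> H0 at depth 2
  ? 63.119.104.72  path d0:H1→d1:-  best=H1
  add 66.232.194.64/28 -> H0 at depth 28
  del 128.0.0.0/2 (clear depth 2)
  add 178.144.0.0/12 -> H0 at depth 12
  add 66.232.128.0/17 -> H3 at depth 17
  ? 66.232.194.69  path d0:H1→d1:-→d2:-→d3:-→d4:-→d5:-→d6:-→d7:-→d8:-→d9:-→d10:-→d11:-→d12:-→d13:-→d14:-→d15:-→d16:H0→d17:H3→d18:-→d19:-→d20:-→d21:-→d22:-→d23:-→d24:-→d25:-→d26:-→d27:-→d28:H0  best=H0
  ? 178.144.0.4  path d0:H1→d1:-→d2:-→d3:-→d4:-→d5:-→d6:-→d7:-→d8:-→d9:-→d10:-→d11:-→d12:H0→d13:-  best=H0
  ? 66.232.132.123  path d0:H1→d1:-→d2:-→d3:-→d4:-→d5:-→d6:-→d7:-→d8:-→d9:-→d10:-→d11:-→d12:-→d13:-→d14:-→d15:-→d16:H0→d17:H3  best=H3
  del 0.0.0.0/0 (clear depth 0)
  ? 178.144.219.92  path d0:-→d1:-→d2:-→d3:-→d4:-→d5:-→d6:-→d7:-→d8:-→d9:-→d10:-→d11:-→d12:H0→d13:-  best=H0
  add 0.0.0.0/0 -> H2 at depth 0
  add 0.0.0.0/0 -> H0 at depth 0

== LOOKUPS ==
["H1","H2","H2","H2","H2","H2","H1","H1","H0","H0","H3","H0"]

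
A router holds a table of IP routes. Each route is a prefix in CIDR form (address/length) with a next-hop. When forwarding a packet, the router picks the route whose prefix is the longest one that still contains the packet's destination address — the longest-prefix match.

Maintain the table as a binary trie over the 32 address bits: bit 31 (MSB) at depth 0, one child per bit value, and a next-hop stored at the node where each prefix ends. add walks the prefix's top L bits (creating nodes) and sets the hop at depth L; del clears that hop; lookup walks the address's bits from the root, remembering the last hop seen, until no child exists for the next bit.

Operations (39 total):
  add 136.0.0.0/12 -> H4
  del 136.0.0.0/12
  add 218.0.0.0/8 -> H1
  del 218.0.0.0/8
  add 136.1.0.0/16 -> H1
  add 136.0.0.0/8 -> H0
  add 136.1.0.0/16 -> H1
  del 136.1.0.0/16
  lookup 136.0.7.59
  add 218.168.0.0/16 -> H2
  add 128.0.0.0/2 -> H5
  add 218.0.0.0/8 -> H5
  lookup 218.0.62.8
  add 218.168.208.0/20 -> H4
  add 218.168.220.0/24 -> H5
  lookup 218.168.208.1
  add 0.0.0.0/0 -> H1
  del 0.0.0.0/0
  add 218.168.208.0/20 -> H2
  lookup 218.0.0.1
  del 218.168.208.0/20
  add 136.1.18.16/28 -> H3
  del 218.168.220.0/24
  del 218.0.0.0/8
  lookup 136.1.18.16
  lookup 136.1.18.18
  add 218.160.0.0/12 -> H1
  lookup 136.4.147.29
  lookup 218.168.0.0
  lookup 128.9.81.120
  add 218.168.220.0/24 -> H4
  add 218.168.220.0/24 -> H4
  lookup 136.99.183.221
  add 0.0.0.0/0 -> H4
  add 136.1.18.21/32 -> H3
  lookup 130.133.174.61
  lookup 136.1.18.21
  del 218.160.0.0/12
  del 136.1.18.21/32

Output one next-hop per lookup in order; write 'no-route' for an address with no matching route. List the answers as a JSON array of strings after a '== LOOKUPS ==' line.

Process each operation:
  add 136.0.0.0/12 -> H4 at depth 12
  - 136.0.0.0/12 clear@12
  add 218.0.0.0/8 -> H1 at depth 8
  - 218.0.0.0/8 clear@8
  add 136.1.0.0/16 -> H1 at depth 16
  add 136.0.0.0/8 -> H0 at depth 8
  add 136.1.0.0/16 -> H1 at depth 16
  - 136.1.0.0/16 clear@16
  lookup 136.0.7.59: bits 100010000000000 walk d0:-→d1:-→d2:-→d3:-→d4:-→d5:-→d6:-→d7:-→d8:H0→d9:-→d10:-→d11:-→d12:-→d13:-→d14:-→d15:- -> H0
  add 218.168.0.0/16 -> H2 at depth 16
  add 128.0.0.0/2 -> H5 at depth 2
  add 218.0.0.0/8 -> H5 at depth 8
  lookup 218.0.62.8: bits 11011010 walk d0:-→d1:-→d2:-→d3:-→d4:-→d5:-→d6:-→d7:-→d8:H5 -> H5
  add 218.168.208.0/20 -> H4 at depth 20
  add 218.168.220.0/24 -> H5 at depth 24
  lookup 218.168.208.1: bits 11011010101010001101 walk d0:-→d1:-→d2:-→d3:-→d4:-→d5:-→d6:-→d7:-→d8:H5→d9:-→d10:-→d11:-→d12:-→d13:-→d14:-→d15:-→d16:H2→d17:-→d18:-→d19:-→d20:H4 -> H4
  add 0.0.0.0/0 -> H1 at depth 0
  - 0.0.0.0/0 clear@0
  add 218.168.208.0/20 -> H2 at depth 20
  lookup 218.0.0.1: bits 11011010 walk d0:-→d1:-→d2:-→d3:-→d4:-→d5:-→d6:-→d7:-→d8:H5 -> H5
  - 218.168.208.0/20 clear@20
  add 136.1.18.16/28 -> H3 at depth 28
  - 218.168.220.0/24 clear@24
  - 218.0.0.0/8 clear@8
  lookup 136.1.18.16: bits 1000100000000001000100100001 walk d0:-→d1:-→d2:H5→d3:-→d4:-→d5:-→d6:-→d7:-→d8:H0→d9:-→d10:-→d11:-→d12:-→d13:-→d14:-→d15:-→d16:-→d17:-→d18:-→d19:-→d20:-→d21:-→d22:-→d23:-→d24:-→d25:-→d26:-→d27:-→d28:H3 -> H3
  lookup 136.1.18.18: bits 1000100000000001000100100001 walk d0:-→d1:-→d2:H5→d3:-→d4:-→d5:-→d6:-→d7:-→d8:H0→d9:-→d10:-→d11:-→d12:-→d13:-→d14:-→d15:-→d16:-→d17:-→d18:-→d19:-→d20:-→d21:-→d22:-→d23:-→d24:-→d25:-→d26:-→d27:-→d28:H3 -> H3
  add 218.160.0.0/12 -> H1 at depth 12
  lookup 136.4.147.29: bits 1000100000000 walk d0:-→d1:-→d2:H5→d3:-→d4:-→d5:-→d6:-→d7:-→d8:H0→d9:-→d10:-→d11:-→d12:-→d13:- -> H0
  lookup 218.168.0.0: bits 1101101010101000 walk d0:-→d1:-→d2:-→d3:-→d4:-→d5:-→d6:-→d7:-→d8:-→d9:-→d10:-→d11:-→d12:H1→d13:-→d14:-→d15:-→d16:H2 -> H2
  lookup 128.9.81.120: bits 1000 walk d0:-→d1:-→d2:H5→d3:-→d4:- -> H5
  add 218.168.220.0/24 -> H4 at depth 24
  add 218.168.220.0/24 -> H4 at depth 24
  lookup 136.99.183.221: bits 100010000 walk d0:-→d1:-→d2:H5→d3:-→d4:-→d5:-→d6:-→d7:-→d8:H0→d9:- -> H0
  add 0.0.0.0/0 -> H4 at depth 0
  add 136.1.18.21/32 -> H3 at depth 32
  lookup 130.133.174.61: bits 1000 walk d0:H4→d1:-→d2:H5→d3:-→d4:- -> H5
  lookup 136.1.18.21: bits 10001000000000010001001000010101 walk d0:H4→d1:-→d2:H5→d3:-→d4:-→d5:-→d6:-→d7:-→d8:H0→d9:-→d10:-→d11:-→d12:-→d13:-→d14:-→d15:-→d16:-→d17:-→d18:-→d19:-→d20:-→d21:-→d22:-→d23:-→d24:-→d25:-→d26:-→d27:-→d28:H3→d29:-→d30:-→d31:-→d32:H3 -> H3
  - 218.160.0.0/12 clear@12
  - 136.1.18.21/32 clear@32

== LOOKUPS ==
["H0","H5","H4","H5","H3","H3","H0","H2","H5","H0","H5","H3"]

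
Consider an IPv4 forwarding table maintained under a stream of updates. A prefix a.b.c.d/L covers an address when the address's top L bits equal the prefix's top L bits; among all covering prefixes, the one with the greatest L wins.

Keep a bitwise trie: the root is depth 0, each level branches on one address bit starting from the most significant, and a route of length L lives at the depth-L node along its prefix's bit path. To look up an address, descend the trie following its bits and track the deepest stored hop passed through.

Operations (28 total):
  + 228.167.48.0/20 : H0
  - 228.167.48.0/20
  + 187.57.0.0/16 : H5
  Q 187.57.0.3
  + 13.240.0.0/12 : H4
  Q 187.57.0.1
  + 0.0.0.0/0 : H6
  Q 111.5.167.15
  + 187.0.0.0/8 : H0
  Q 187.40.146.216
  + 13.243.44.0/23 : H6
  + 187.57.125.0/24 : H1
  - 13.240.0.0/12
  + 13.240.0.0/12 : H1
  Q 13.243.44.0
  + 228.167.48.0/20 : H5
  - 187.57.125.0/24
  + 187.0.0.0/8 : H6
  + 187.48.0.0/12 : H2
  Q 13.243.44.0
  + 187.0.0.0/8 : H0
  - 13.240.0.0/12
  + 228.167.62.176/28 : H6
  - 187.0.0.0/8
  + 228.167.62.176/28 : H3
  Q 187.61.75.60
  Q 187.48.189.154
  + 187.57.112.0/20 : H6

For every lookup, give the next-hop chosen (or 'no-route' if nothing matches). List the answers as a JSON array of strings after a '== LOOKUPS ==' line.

Apply in order:
  + 228.167.48.0/20 (H0) depth=20
  - 228.167.48.0/20 clear@20
  + 187.57.0.0/16 (H5) depth=16
  Q 187.57.0.3: descend 1011101100111001 ; hops seen [H5] ; pick H5
  + 13.240.0.0/12 (H4) depth=12
  Q 187.57.0.1: descend 1011101100111001 ; hops seen [H5] ; pick H5
  + 0.0.0.0/0 (H6) depth=0
  Q 111.5.167.15: descend 0 ; hops seen [H6] ; pick H6
  + 187.0.0.0/8 (H0) depth=8
  Q 187.40.146.216: descend 10111011001 ; hops seen [H6,H0] ; pick H0
  + 13.243.44.0/23 (H6) depth=23
  + 187.57.125.0/24 (H1) depth=24
  - 13.240.0.0/12 clear@12
  + 13.240.0.0/12 (H1) depth=12
  Q 13.243.44.0: descend 00001101111100110010110 ; hops seen [H6,H1,H6] ; pick H6
  + 228.167.48.0/20 (H5) depth=20
  - 187.57.125.0/24 clear@24
  + 187.0.0.0/8 (H6) depth=8
  + 187.48.0.0/12 (H2) depth=12
  Q 13.243.44.0: descend 00001101111100110010110 ; hops seen [H6,H1,H6] ; pick H6
  + 187.0.0.0/8 (H0) depth=8
  - 13.240.0.0/12 clear@12
  + 228.167.62.176/28 (H6) depth=28
  - 187.0.0.0/8 clear@8
  + 228.167.62.176/28 (H3) depth=28
  Q 187.61.75.60: descend 1011101100111 ; hops seen [H6,H2] ; pick H2
  Q 187.48.189.154: descend 101110110011 ; hops seen [H6,H2] ; pick H2
  + 187.57.112.0/20 (H6) depth=20

== LOOKUPS ==
["H5","H5","H6","H0","H6","H6","H2","H2"]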